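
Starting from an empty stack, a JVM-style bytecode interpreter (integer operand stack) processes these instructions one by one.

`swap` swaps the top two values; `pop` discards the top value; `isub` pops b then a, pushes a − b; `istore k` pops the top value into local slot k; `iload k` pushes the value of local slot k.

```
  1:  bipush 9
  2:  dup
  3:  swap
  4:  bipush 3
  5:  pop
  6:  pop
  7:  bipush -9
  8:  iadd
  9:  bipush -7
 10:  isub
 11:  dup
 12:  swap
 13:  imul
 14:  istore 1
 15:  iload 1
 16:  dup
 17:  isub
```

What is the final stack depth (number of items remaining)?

1

bipush 9  -> [9]
dup       -> [9, 9]
swap      -> [9, 9]
bipush 3  -> [9, 9, 3]
pop       -> [9, 9]
pop       -> [9]
bipush -9 -> [9, -9]
iadd      -> [0]
bipush -7 -> [0, -7]
isub      -> [7]
dup       -> [7, 7]
swap      -> [7, 7]
imul      -> [49]
istore 1  -> []
iload 1   -> [49]
dup       -> [49, 49]
isub      -> [0]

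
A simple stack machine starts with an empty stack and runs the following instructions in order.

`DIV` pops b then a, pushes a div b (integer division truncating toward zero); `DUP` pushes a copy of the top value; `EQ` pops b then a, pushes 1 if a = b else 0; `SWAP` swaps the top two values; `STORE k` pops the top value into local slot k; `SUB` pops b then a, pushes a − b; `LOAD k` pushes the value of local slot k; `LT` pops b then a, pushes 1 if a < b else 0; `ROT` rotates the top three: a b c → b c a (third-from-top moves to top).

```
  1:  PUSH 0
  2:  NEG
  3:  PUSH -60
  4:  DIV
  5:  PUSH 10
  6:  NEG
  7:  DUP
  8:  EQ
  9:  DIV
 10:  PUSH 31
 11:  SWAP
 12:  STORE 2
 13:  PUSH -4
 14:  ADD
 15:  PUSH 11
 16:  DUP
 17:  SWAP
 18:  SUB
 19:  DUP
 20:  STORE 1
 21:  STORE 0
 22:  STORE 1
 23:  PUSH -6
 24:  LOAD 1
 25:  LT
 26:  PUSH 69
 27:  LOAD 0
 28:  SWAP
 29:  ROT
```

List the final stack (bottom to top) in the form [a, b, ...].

[0, 69, 1]

PUSH 0   → 0
NEG      → 0
PUSH -60 → 0 -60
DIV      → 0
PUSH 10  → 0 10
NEG      → 0 -10
DUP      → 0 -10 -10
EQ       → 0 1
DIV      → 0
PUSH 31  → 0 31
SWAP     → 31 0
STORE 2  → 31
PUSH -4  → 31 -4
ADD      → 27
PUSH 11  → 27 11
DUP      → 27 11 11
SWAP     → 27 11 11
SUB      → 27 0
DUP      → 27 0 0
STORE 1  → 27 0
STORE 0  → 27
STORE 1  → (empty)
PUSH -6  → -6
LOAD 1   → -6 27
LT       → 1
PUSH 69  → 1 69
LOAD 0   → 1 69 0
SWAP     → 1 0 69
ROT      → 0 69 1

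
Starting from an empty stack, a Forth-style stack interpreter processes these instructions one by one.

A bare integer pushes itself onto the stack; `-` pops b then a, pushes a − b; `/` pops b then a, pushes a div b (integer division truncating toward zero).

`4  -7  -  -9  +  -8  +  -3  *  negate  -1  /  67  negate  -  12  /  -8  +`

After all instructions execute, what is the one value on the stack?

-1

4      -> [4]
-7     -> [4, -7]
-      -> [11]
-9     -> [11, -9]
+      -> [2]
-8     -> [2, -8]
+      -> [-6]
-3     -> [-6, -3]
*      -> [18]
negate -> [-18]
-1     -> [-18, -1]
/      -> [18]
67     -> [18, 67]
negate -> [18, -67]
-      -> [85]
12     -> [85, 12]
/      -> [7]
-8     -> [7, -8]
+      -> [-1]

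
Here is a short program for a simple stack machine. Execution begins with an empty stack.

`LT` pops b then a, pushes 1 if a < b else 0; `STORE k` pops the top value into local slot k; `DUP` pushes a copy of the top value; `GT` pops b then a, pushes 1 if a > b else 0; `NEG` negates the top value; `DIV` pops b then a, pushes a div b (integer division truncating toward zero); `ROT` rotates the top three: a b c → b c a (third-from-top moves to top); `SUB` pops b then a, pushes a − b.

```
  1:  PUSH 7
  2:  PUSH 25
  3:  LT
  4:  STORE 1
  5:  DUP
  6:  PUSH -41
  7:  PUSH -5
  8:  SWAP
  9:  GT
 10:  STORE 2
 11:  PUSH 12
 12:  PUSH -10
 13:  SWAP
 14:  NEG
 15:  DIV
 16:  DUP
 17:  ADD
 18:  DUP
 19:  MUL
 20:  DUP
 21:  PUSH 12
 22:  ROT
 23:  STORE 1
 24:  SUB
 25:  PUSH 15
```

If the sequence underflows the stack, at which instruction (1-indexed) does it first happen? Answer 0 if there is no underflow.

5

PUSH 7  -> [7]
PUSH 25 -> [7, 25]
LT      -> [1]
STORE 1 -> []
DUP  — needs 1 operand, stack has 0 → underflow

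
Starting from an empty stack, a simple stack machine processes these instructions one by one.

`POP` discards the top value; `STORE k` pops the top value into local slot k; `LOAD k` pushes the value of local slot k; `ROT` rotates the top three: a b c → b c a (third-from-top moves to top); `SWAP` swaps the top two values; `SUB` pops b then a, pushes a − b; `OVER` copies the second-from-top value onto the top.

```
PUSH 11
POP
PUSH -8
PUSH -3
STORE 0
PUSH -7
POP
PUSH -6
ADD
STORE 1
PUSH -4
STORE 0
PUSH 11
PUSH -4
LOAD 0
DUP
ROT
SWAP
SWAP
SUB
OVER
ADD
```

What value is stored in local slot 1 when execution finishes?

-14

PUSH 11 -> 11
POP     -> (empty)
PUSH -8 -> -8
PUSH -3 -> -8 -3
STORE 0 -> -8
PUSH -7 -> -8 -7
POP     -> -8
PUSH -6 -> -8 -6
ADD     -> -14
STORE 1 -> (empty)
PUSH -4 -> -4
STORE 0 -> (empty)
PUSH 11 -> 11
PUSH -4 -> 11 -4
LOAD 0  -> 11 -4 -4
DUP     -> 11 -4 -4 -4
ROT     -> 11 -4 -4 -4
SWAP    -> 11 -4 -4 -4
SWAP    -> 11 -4 -4 -4
SUB     -> 11 -4 0
OVER    -> 11 -4 0 -4
ADD     -> 11 -4 -4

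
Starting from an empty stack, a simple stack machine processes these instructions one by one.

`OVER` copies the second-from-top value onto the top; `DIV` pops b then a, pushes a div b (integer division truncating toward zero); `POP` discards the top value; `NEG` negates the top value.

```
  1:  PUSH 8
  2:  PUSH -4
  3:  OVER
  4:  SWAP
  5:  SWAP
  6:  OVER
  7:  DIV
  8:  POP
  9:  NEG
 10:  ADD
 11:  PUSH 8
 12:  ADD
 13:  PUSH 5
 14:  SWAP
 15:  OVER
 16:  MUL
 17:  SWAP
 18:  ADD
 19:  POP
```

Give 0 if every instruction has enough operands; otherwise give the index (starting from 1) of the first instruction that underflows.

0

PUSH 8  : 8
PUSH -4 : 8 -4
OVER    : 8 -4 8
SWAP    : 8 8 -4
SWAP    : 8 -4 8
OVER    : 8 -4 8 -4
DIV     : 8 -4 -2
POP     : 8 -4
NEG     : 8 4
ADD     : 12
PUSH 8  : 12 8
ADD     : 20
PUSH 5  : 20 5
SWAP    : 5 20
OVER    : 5 20 5
MUL     : 5 100
SWAP    : 100 5
ADD     : 105
POP     : (empty)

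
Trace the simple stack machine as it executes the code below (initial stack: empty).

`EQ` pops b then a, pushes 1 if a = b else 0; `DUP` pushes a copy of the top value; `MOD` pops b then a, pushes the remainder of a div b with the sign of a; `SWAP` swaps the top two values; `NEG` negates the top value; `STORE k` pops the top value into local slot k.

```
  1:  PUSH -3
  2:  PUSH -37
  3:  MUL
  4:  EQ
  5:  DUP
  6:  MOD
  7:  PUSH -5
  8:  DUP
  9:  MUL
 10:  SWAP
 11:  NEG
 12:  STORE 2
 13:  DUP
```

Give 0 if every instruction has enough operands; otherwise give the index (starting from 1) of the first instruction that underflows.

4

PUSH -3  : -3
PUSH -37 : -3 -37
MUL      : 111
EQ  — needs 2 operands, stack has 1 → underflow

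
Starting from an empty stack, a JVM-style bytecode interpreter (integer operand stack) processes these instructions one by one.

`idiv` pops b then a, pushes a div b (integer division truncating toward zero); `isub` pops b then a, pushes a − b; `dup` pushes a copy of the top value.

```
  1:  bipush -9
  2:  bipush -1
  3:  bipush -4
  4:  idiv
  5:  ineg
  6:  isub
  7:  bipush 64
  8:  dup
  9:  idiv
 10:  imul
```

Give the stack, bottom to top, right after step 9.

bipush -9  [-9]
bipush -1  [-9, -1]
bipush -4  [-9, -1, -4]
idiv       [-9, 0]
ineg       [-9, 0]
isub       [-9]
bipush 64  [-9, 64]
dup        [-9, 64, 64]
idiv       [-9, 1]

[-9, 1]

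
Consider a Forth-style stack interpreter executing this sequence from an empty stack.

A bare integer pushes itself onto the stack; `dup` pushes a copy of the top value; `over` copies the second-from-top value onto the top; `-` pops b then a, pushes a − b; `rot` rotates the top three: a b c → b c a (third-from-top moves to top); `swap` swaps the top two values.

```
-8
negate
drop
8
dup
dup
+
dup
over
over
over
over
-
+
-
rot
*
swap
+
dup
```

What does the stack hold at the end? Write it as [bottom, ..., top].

-8      [-8]
negate  [8]
drop    []
8       [8]
dup     [8, 8]
dup     [8, 8, 8]
+       [8, 16]
dup     [8, 16, 16]
over    [8, 16, 16, 16]
over    [8, 16, 16, 16, 16]
over    [8, 16, 16, 16, 16, 16]
over    [8, 16, 16, 16, 16, 16, 16]
-       [8, 16, 16, 16, 16, 0]
+       [8, 16, 16, 16, 16]
-       [8, 16, 16, 0]
rot     [8, 16, 0, 16]
*       [8, 16, 0]
swap    [8, 0, 16]
+       [8, 16]
dup     [8, 16, 16]

[8, 16, 16]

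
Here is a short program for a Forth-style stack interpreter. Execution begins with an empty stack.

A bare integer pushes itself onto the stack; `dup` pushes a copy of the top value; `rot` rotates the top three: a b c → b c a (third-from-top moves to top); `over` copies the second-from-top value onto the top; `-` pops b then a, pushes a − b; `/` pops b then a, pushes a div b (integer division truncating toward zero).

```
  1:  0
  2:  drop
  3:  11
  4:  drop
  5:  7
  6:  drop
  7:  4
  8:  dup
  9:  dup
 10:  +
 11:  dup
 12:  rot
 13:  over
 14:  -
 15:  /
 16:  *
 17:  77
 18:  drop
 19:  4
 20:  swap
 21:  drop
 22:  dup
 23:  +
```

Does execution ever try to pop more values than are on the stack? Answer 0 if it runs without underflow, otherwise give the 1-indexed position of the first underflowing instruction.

0

0    : [0]
drop : []
11   : [11]
drop : []
7    : [7]
drop : []
4    : [4]
dup  : [4, 4]
dup  : [4, 4, 4]
+    : [4, 8]
dup  : [4, 8, 8]
rot  : [8, 8, 4]
over : [8, 8, 4, 8]
-    : [8, 8, -4]
/    : [8, -2]
*    : [-16]
77   : [-16, 77]
drop : [-16]
4    : [-16, 4]
swap : [4, -16]
drop : [4]
dup  : [4, 4]
+    : [8]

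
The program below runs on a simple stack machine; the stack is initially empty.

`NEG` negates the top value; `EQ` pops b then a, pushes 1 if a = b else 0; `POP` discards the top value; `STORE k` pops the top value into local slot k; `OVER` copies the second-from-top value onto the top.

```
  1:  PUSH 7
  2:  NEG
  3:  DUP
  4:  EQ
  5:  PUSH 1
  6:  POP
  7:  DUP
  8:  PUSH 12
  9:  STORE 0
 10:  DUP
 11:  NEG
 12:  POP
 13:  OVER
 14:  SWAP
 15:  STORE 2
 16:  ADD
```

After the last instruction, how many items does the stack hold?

1

PUSH 7   7
NEG      -7
DUP      -7 -7
EQ       1
PUSH 1   1 1
POP      1
DUP      1 1
PUSH 12  1 1 12
STORE 0  1 1
DUP      1 1 1
NEG      1 1 -1
POP      1 1
OVER     1 1 1
SWAP     1 1 1
STORE 2  1 1
ADD      2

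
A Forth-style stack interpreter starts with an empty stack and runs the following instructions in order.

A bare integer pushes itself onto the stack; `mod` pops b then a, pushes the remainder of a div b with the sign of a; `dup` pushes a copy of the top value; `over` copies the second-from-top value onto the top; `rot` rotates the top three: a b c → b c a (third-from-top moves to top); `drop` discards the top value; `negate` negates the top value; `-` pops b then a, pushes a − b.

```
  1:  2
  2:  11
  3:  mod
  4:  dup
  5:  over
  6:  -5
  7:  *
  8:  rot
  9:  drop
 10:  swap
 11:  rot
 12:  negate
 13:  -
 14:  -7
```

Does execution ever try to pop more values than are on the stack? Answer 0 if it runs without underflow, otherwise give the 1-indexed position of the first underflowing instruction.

11

2    -> [2]
11   -> [2, 11]
mod  -> [2]
dup  -> [2, 2]
over -> [2, 2, 2]
-5   -> [2, 2, 2, -5]
*    -> [2, 2, -10]
rot  -> [2, -10, 2]
drop -> [2, -10]
swap -> [-10, 2]
rot  — needs 3 operands, stack has 2 → underflow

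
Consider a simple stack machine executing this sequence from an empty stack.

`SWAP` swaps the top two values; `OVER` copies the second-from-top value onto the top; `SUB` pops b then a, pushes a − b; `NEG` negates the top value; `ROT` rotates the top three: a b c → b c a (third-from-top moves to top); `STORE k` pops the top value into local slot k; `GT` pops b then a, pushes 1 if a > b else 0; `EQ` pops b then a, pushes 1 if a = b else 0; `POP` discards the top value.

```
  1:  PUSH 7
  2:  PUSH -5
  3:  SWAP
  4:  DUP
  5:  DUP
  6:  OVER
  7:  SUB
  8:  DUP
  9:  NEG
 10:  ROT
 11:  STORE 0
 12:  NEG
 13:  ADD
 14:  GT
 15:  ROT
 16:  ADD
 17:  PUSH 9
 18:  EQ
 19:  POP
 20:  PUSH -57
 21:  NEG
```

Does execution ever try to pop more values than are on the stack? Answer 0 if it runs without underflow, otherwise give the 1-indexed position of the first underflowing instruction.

PUSH 7  : [7]
PUSH -5 : [7, -5]
SWAP    : [-5, 7]
DUP     : [-5, 7, 7]
DUP     : [-5, 7, 7, 7]
OVER    : [-5, 7, 7, 7, 7]
SUB     : [-5, 7, 7, 0]
DUP     : [-5, 7, 7, 0, 0]
NEG     : [-5, 7, 7, 0, 0]
ROT     : [-5, 7, 0, 0, 7]
STORE 0 : [-5, 7, 0, 0]
NEG     : [-5, 7, 0, 0]
ADD     : [-5, 7, 0]
GT      : [-5, 1]
ROT  — needs 3 operands, stack has 2 → underflow

15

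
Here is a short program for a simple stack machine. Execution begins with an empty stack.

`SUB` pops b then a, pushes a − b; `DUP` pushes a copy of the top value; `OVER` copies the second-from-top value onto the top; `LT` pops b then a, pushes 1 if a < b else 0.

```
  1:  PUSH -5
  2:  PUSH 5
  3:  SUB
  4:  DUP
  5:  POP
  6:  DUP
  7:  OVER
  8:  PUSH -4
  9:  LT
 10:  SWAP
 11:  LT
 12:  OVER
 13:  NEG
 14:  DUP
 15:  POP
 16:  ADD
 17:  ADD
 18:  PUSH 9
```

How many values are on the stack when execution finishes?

2

PUSH -5 : [-5]
PUSH 5  : [-5, 5]
SUB     : [-10]
DUP     : [-10, -10]
POP     : [-10]
DUP     : [-10, -10]
OVER    : [-10, -10, -10]
PUSH -4 : [-10, -10, -10, -4]
LT      : [-10, -10, 1]
SWAP    : [-10, 1, -10]
LT      : [-10, 0]
OVER    : [-10, 0, -10]
NEG     : [-10, 0, 10]
DUP     : [-10, 0, 10, 10]
POP     : [-10, 0, 10]
ADD     : [-10, 10]
ADD     : [0]
PUSH 9  : [0, 9]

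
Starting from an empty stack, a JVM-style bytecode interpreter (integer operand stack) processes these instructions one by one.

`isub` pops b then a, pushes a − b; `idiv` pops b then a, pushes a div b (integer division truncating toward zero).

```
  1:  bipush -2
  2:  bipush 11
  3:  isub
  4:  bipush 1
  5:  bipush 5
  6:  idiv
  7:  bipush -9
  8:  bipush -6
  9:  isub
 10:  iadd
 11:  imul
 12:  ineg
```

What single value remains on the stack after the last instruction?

-39

bipush -2 : -2
bipush 11 : -2 11
isub      : -13
bipush 1  : -13 1
bipush 5  : -13 1 5
idiv      : -13 0
bipush -9 : -13 0 -9
bipush -6 : -13 0 -9 -6
isub      : -13 0 -3
iadd      : -13 -3
imul      : 39
ineg      : -39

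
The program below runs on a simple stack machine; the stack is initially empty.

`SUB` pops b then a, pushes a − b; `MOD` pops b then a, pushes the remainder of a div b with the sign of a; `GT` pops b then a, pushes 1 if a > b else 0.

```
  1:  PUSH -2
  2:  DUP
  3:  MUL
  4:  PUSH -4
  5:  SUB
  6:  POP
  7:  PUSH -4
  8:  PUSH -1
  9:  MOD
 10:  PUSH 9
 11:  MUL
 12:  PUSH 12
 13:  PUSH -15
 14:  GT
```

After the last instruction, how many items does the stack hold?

PUSH -2   [-2]
DUP       [-2, -2]
MUL       [4]
PUSH -4   [4, -4]
SUB       [8]
POP       []
PUSH -4   [-4]
PUSH -1   [-4, -1]
MOD       [0]
PUSH 9    [0, 9]
MUL       [0]
PUSH 12   [0, 12]
PUSH -15  [0, 12, -15]
GT        [0, 1]

2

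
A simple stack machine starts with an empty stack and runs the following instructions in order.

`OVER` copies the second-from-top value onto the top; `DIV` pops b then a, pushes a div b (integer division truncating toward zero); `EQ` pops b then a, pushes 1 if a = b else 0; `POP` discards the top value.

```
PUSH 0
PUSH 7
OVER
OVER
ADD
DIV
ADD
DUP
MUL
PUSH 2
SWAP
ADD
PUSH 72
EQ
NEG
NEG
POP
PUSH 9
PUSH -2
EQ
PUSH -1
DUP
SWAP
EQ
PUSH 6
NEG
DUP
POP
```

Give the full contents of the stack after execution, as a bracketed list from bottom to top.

PUSH 0  : [0]
PUSH 7  : [0, 7]
OVER    : [0, 7, 0]
OVER    : [0, 7, 0, 7]
ADD     : [0, 7, 7]
DIV     : [0, 1]
ADD     : [1]
DUP     : [1, 1]
MUL     : [1]
PUSH 2  : [1, 2]
SWAP    : [2, 1]
ADD     : [3]
PUSH 72 : [3, 72]
EQ      : [0]
NEG     : [0]
NEG     : [0]
POP     : []
PUSH 9  : [9]
PUSH -2 : [9, -2]
EQ      : [0]
PUSH -1 : [0, -1]
DUP     : [0, -1, -1]
SWAP    : [0, -1, -1]
EQ      : [0, 1]
PUSH 6  : [0, 1, 6]
NEG     : [0, 1, -6]
DUP     : [0, 1, -6, -6]
POP     : [0, 1, -6]

[0, 1, -6]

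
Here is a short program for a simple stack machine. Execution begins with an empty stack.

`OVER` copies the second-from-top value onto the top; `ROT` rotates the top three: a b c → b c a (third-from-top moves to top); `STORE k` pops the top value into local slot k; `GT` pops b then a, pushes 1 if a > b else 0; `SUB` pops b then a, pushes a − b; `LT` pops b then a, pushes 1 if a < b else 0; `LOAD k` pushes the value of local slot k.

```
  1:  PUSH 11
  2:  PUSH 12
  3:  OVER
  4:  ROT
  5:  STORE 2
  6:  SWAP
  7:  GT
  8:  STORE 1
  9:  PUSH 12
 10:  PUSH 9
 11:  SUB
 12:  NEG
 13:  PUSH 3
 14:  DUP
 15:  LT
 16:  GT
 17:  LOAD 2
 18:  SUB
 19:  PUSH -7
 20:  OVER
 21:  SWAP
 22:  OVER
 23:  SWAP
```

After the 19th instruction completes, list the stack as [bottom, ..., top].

PUSH 11 -> [11]
PUSH 12 -> [11, 12]
OVER    -> [11, 12, 11]
ROT     -> [12, 11, 11]
STORE 2 -> [12, 11]
SWAP    -> [11, 12]
GT      -> [0]
STORE 1 -> []
PUSH 12 -> [12]
PUSH 9  -> [12, 9]
SUB     -> [3]
NEG     -> [-3]
PUSH 3  -> [-3, 3]
DUP     -> [-3, 3, 3]
LT      -> [-3, 0]
GT      -> [0]
LOAD 2  -> [0, 11]
SUB     -> [-11]
PUSH -7 -> [-11, -7]

[-11, -7]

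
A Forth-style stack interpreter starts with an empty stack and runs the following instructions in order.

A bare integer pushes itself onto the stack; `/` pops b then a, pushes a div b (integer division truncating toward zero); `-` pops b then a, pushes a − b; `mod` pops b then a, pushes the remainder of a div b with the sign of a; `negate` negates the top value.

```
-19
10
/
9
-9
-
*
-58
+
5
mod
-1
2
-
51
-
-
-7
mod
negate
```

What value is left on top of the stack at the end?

-4

-19     [-19]
10      [-19, 10]
/       [-1]
9       [-1, 9]
-9      [-1, 9, -9]
-       [-1, 18]
*       [-18]
-58     [-18, -58]
+       [-76]
5       [-76, 5]
mod     [-1]
-1      [-1, -1]
2       [-1, -1, 2]
-       [-1, -3]
51      [-1, -3, 51]
-       [-1, -54]
-       [53]
-7      [53, -7]
mod     [4]
negate  [-4]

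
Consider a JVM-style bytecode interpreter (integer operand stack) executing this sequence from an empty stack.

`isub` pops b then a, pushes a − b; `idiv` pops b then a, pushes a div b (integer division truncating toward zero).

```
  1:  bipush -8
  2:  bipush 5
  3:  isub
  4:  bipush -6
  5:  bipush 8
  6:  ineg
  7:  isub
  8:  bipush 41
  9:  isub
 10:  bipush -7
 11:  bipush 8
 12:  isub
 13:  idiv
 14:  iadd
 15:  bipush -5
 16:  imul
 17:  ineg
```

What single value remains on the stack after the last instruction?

-55

bipush -8 → -8
bipush 5  → -8 5
isub      → -13
bipush -6 → -13 -6
bipush 8  → -13 -6 8
ineg      → -13 -6 -8
isub      → -13 2
bipush 41 → -13 2 41
isub      → -13 -39
bipush -7 → -13 -39 -7
bipush 8  → -13 -39 -7 8
isub      → -13 -39 -15
idiv      → -13 2
iadd      → -11
bipush -5 → -11 -5
imul      → 55
ineg      → -55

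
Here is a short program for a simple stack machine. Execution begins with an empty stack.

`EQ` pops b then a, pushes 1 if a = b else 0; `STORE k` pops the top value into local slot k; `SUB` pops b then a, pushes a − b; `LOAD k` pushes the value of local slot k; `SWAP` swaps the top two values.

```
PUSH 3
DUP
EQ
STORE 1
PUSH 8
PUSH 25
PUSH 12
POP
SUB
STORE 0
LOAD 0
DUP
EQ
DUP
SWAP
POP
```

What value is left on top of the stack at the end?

1

PUSH 3  → [3]
DUP     → [3, 3]
EQ      → [1]
STORE 1 → []
PUSH 8  → [8]
PUSH 25 → [8, 25]
PUSH 12 → [8, 25, 12]
POP     → [8, 25]
SUB     → [-17]
STORE 0 → []
LOAD 0  → [-17]
DUP     → [-17, -17]
EQ      → [1]
DUP     → [1, 1]
SWAP    → [1, 1]
POP     → [1]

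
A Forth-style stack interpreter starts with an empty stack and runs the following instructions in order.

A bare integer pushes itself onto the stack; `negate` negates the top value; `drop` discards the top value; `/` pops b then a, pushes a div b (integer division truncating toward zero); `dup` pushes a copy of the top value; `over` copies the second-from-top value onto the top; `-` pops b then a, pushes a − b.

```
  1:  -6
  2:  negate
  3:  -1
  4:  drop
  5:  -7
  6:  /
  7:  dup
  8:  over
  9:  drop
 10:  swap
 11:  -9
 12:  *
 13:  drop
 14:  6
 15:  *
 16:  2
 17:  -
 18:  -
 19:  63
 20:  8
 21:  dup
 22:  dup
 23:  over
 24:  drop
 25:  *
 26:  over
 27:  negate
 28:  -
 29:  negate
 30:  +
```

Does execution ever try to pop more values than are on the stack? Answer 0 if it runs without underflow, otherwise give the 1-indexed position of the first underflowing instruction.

-6     : [-6]
negate : [6]
-1     : [6, -1]
drop   : [6]
-7     : [6, -7]
/      : [0]
dup    : [0, 0]
over   : [0, 0, 0]
drop   : [0, 0]
swap   : [0, 0]
-9     : [0, 0, -9]
*      : [0, 0]
drop   : [0]
6      : [0, 6]
*      : [0]
2      : [0, 2]
-      : [-2]
-  — needs 2 operands, stack has 1 → underflow

18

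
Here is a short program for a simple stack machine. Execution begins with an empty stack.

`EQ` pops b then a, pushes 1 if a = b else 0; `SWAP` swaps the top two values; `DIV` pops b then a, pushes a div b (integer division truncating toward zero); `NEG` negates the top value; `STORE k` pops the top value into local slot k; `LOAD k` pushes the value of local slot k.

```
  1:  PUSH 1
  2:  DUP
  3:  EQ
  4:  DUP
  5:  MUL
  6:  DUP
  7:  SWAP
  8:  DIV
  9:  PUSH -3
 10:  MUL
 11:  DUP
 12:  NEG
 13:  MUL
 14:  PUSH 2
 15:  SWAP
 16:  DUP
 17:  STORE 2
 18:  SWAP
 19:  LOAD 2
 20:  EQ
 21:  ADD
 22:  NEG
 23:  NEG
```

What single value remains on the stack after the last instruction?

PUSH 1  : 1
DUP     : 1 1
EQ      : 1
DUP     : 1 1
MUL     : 1
DUP     : 1 1
SWAP    : 1 1
DIV     : 1
PUSH -3 : 1 -3
MUL     : -3
DUP     : -3 -3
NEG     : -3 3
MUL     : -9
PUSH 2  : -9 2
SWAP    : 2 -9
DUP     : 2 -9 -9
STORE 2 : 2 -9
SWAP    : -9 2
LOAD 2  : -9 2 -9
EQ      : -9 0
ADD     : -9
NEG     : 9
NEG     : -9

-9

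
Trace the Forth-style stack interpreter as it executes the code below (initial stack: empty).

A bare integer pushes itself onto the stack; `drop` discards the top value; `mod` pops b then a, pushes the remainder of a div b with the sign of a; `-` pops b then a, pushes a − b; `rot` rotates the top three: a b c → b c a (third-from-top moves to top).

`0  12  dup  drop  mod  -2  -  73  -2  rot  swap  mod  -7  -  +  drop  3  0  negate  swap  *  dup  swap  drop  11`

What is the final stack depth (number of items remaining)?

2

0      → 0
12     → 0 12
dup    → 0 12 12
drop   → 0 12
mod    → 0
-2     → 0 -2
-      → 2
73     → 2 73
-2     → 2 73 -2
rot    → 73 -2 2
swap   → 73 2 -2
mod    → 73 0
-7     → 73 0 -7
-      → 73 7
+      → 80
drop   → (empty)
3      → 3
0      → 3 0
negate → 3 0
swap   → 0 3
*      → 0
dup    → 0 0
swap   → 0 0
drop   → 0
11     → 0 11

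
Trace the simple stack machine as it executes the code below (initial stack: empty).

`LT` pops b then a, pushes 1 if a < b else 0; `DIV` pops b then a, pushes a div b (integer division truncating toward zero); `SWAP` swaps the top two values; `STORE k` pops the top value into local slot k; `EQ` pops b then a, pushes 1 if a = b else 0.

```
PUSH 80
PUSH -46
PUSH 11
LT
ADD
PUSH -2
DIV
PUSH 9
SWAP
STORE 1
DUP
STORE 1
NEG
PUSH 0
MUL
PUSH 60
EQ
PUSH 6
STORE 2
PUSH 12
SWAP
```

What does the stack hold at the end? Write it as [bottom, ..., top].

[12, 0]

PUSH 80   [80]
PUSH -46  [80, -46]
PUSH 11   [80, -46, 11]
LT        [80, 1]
ADD       [81]
PUSH -2   [81, -2]
DIV       [-40]
PUSH 9    [-40, 9]
SWAP      [9, -40]
STORE 1   [9]
DUP       [9, 9]
STORE 1   [9]
NEG       [-9]
PUSH 0    [-9, 0]
MUL       [0]
PUSH 60   [0, 60]
EQ        [0]
PUSH 6    [0, 6]
STORE 2   [0]
PUSH 12   [0, 12]
SWAP      [12, 0]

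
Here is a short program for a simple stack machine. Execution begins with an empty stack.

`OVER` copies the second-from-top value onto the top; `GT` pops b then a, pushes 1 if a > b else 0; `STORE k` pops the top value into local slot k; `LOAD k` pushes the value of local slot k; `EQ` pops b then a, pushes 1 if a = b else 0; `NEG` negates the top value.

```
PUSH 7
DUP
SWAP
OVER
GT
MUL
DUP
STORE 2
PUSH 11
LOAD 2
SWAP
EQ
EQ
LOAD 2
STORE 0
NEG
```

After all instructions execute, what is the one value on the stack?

PUSH 7  → 7
DUP     → 7 7
SWAP    → 7 7
OVER    → 7 7 7
GT      → 7 0
MUL     → 0
DUP     → 0 0
STORE 2 → 0
PUSH 11 → 0 11
LOAD 2  → 0 11 0
SWAP    → 0 0 11
EQ      → 0 0
EQ      → 1
LOAD 2  → 1 0
STORE 0 → 1
NEG     → -1

-1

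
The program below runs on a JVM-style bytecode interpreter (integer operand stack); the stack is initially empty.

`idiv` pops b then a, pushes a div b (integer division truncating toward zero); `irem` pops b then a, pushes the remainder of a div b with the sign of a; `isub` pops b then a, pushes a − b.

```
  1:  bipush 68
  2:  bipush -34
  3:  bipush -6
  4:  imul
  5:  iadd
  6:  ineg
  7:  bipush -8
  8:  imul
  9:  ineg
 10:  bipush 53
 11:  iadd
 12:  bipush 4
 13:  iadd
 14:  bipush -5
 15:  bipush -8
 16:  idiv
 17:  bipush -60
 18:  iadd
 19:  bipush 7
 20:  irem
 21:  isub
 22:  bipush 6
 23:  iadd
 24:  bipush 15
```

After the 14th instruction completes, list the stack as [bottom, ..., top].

bipush 68  -> 68
bipush -34 -> 68 -34
bipush -6  -> 68 -34 -6
imul       -> 68 204
iadd       -> 272
ineg       -> -272
bipush -8  -> -272 -8
imul       -> 2176
ineg       -> -2176
bipush 53  -> -2176 53
iadd       -> -2123
bipush 4   -> -2123 4
iadd       -> -2119
bipush -5  -> -2119 -5

[-2119, -5]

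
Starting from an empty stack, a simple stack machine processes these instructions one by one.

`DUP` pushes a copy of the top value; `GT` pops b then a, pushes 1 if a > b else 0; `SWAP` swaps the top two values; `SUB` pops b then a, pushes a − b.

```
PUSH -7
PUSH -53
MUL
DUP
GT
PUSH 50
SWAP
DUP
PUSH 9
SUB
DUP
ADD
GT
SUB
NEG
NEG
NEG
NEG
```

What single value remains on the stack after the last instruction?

PUSH -7  : [-7]
PUSH -53 : [-7, -53]
MUL      : [371]
DUP      : [371, 371]
GT       : [0]
PUSH 50  : [0, 50]
SWAP     : [50, 0]
DUP      : [50, 0, 0]
PUSH 9   : [50, 0, 0, 9]
SUB      : [50, 0, -9]
DUP      : [50, 0, -9, -9]
ADD      : [50, 0, -18]
GT       : [50, 1]
SUB      : [49]
NEG      : [-49]
NEG      : [49]
NEG      : [-49]
NEG      : [49]

49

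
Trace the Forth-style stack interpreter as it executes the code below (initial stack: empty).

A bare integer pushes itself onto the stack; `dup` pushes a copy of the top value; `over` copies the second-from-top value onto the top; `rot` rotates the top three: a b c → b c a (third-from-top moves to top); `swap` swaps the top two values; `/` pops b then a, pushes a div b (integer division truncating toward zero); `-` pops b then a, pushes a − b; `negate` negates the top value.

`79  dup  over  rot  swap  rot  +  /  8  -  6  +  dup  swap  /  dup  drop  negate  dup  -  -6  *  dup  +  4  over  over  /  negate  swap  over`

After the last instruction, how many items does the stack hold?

4

79     → [79]
dup    → [79, 79]
over   → [79, 79, 79]
rot    → [79, 79, 79]
swap   → [79, 79, 79]
rot    → [79, 79, 79]
+      → [79, 158]
/      → [0]
8      → [0, 8]
-      → [-8]
6      → [-8, 6]
+      → [-2]
dup    → [-2, -2]
swap   → [-2, -2]
/      → [1]
dup    → [1, 1]
drop   → [1]
negate → [-1]
dup    → [-1, -1]
-      → [0]
-6     → [0, -6]
*      → [0]
dup    → [0, 0]
+      → [0]
4      → [0, 4]
over   → [0, 4, 0]
over   → [0, 4, 0, 4]
/      → [0, 4, 0]
negate → [0, 4, 0]
swap   → [0, 0, 4]
over   → [0, 0, 4, 0]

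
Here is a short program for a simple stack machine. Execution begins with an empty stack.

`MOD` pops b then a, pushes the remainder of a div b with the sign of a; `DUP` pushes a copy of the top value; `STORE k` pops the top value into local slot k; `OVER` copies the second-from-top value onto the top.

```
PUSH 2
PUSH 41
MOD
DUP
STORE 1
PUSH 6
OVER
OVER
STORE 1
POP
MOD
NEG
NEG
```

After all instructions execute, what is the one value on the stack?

PUSH 2   2
PUSH 41  2 41
MOD      2
DUP      2 2
STORE 1  2
PUSH 6   2 6
OVER     2 6 2
OVER     2 6 2 6
STORE 1  2 6 2
POP      2 6
MOD      2
NEG      -2
NEG      2

2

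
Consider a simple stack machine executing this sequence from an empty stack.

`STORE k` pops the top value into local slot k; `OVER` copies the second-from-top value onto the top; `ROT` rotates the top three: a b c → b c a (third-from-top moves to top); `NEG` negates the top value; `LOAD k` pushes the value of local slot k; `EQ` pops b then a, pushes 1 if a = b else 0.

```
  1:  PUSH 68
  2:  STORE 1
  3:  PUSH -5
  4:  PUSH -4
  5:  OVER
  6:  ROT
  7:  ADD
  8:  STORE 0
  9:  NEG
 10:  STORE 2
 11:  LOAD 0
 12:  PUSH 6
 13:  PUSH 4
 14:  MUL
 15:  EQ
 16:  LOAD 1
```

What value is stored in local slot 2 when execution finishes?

PUSH 68 : 68
STORE 1 : (empty)
PUSH -5 : -5
PUSH -4 : -5 -4
OVER    : -5 -4 -5
ROT     : -4 -5 -5
ADD     : -4 -10
STORE 0 : -4
NEG     : 4
STORE 2 : (empty)
LOAD 0  : -10
PUSH 6  : -10 6
PUSH 4  : -10 6 4
MUL     : -10 24
EQ      : 0
LOAD 1  : 0 68

4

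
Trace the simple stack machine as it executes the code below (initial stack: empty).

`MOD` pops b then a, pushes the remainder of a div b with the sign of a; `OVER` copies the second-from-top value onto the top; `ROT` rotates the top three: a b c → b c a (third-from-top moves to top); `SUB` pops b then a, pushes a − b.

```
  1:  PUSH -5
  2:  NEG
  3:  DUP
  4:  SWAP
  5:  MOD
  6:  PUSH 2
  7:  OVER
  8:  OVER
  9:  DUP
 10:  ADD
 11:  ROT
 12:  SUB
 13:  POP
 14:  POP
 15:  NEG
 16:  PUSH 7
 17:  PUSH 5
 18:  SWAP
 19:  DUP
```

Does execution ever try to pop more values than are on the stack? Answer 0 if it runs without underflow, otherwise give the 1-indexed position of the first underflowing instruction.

PUSH -5 → -5
NEG     → 5
DUP     → 5 5
SWAP    → 5 5
MOD     → 0
PUSH 2  → 0 2
OVER    → 0 2 0
OVER    → 0 2 0 2
DUP     → 0 2 0 2 2
ADD     → 0 2 0 4
ROT     → 0 0 4 2
SUB     → 0 0 2
POP     → 0 0
POP     → 0
NEG     → 0
PUSH 7  → 0 7
PUSH 5  → 0 7 5
SWAP    → 0 5 7
DUP     → 0 5 7 7

0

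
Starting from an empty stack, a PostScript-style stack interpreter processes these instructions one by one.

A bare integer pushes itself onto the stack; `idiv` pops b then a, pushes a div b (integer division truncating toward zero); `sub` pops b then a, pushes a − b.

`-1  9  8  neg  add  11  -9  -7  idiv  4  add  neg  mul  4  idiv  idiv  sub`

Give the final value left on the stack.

-1

-1   -> [-1]
9    -> [-1, 9]
8    -> [-1, 9, 8]
neg  -> [-1, 9, -8]
add  -> [-1, 1]
11   -> [-1, 1, 11]
-9   -> [-1, 1, 11, -9]
-7   -> [-1, 1, 11, -9, -7]
idiv -> [-1, 1, 11, 1]
4    -> [-1, 1, 11, 1, 4]
add  -> [-1, 1, 11, 5]
neg  -> [-1, 1, 11, -5]
mul  -> [-1, 1, -55]
4    -> [-1, 1, -55, 4]
idiv -> [-1, 1, -13]
idiv -> [-1, 0]
sub  -> [-1]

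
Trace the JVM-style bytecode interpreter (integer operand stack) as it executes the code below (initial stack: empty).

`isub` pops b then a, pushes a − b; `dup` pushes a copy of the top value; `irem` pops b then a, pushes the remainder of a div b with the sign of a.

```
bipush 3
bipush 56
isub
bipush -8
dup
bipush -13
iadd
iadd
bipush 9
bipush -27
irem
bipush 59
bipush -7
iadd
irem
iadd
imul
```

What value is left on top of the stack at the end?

1060

bipush 3   : 3
bipush 56  : 3 56
isub       : -53
bipush -8  : -53 -8
dup        : -53 -8 -8
bipush -13 : -53 -8 -8 -13
iadd       : -53 -8 -21
iadd       : -53 -29
bipush 9   : -53 -29 9
bipush -27 : -53 -29 9 -27
irem       : -53 -29 9
bipush 59  : -53 -29 9 59
bipush -7  : -53 -29 9 59 -7
iadd       : -53 -29 9 52
irem       : -53 -29 9
iadd       : -53 -20
imul       : 1060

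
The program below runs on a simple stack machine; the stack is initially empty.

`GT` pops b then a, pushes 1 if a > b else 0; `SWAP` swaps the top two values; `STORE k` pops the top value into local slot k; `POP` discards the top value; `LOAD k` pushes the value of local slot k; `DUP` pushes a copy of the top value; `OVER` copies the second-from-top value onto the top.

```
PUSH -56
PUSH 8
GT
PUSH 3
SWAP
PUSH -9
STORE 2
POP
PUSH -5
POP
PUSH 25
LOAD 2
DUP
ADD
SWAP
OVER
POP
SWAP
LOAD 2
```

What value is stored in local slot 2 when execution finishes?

PUSH -56 -> -56
PUSH 8   -> -56 8
GT       -> 0
PUSH 3   -> 0 3
SWAP     -> 3 0
PUSH -9  -> 3 0 -9
STORE 2  -> 3 0
POP      -> 3
PUSH -5  -> 3 -5
POP      -> 3
PUSH 25  -> 3 25
LOAD 2   -> 3 25 -9
DUP      -> 3 25 -9 -9
ADD      -> 3 25 -18
SWAP     -> 3 -18 25
OVER     -> 3 -18 25 -18
POP      -> 3 -18 25
SWAP     -> 3 25 -18
LOAD 2   -> 3 25 -18 -9

-9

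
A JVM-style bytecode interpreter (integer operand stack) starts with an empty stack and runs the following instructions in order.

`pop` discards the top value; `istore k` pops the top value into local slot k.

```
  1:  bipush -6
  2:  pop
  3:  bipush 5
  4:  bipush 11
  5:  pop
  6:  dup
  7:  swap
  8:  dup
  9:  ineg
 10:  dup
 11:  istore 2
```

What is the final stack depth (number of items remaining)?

bipush -6 : -6
pop       : (empty)
bipush 5  : 5
bipush 11 : 5 11
pop       : 5
dup       : 5 5
swap      : 5 5
dup       : 5 5 5
ineg      : 5 5 -5
dup       : 5 5 -5 -5
istore 2  : 5 5 -5

3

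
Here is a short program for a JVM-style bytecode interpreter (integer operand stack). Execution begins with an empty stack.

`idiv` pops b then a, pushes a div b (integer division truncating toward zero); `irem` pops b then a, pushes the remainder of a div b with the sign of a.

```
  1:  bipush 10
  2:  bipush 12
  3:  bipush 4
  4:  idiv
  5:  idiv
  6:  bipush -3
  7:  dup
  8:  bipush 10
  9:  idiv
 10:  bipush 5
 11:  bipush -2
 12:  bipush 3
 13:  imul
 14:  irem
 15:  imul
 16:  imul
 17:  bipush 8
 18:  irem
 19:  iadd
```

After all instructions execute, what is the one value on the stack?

bipush 10 : [10]
bipush 12 : [10, 12]
bipush 4  : [10, 12, 4]
idiv      : [10, 3]
idiv      : [3]
bipush -3 : [3, -3]
dup       : [3, -3, -3]
bipush 10 : [3, -3, -3, 10]
idiv      : [3, -3, 0]
bipush 5  : [3, -3, 0, 5]
bipush -2 : [3, -3, 0, 5, -2]
bipush 3  : [3, -3, 0, 5, -2, 3]
imul      : [3, -3, 0, 5, -6]
irem      : [3, -3, 0, 5]
imul      : [3, -3, 0]
imul      : [3, 0]
bipush 8  : [3, 0, 8]
irem      : [3, 0]
iadd      : [3]

3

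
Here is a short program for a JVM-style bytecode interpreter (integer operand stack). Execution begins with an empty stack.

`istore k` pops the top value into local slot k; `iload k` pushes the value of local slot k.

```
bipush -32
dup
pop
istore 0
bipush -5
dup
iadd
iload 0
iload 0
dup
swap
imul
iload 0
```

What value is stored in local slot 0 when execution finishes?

-32

bipush -32 -> [-32]
dup        -> [-32, -32]
pop        -> [-32]
istore 0   -> []
bipush -5  -> [-5]
dup        -> [-5, -5]
iadd       -> [-10]
iload 0    -> [-10, -32]
iload 0    -> [-10, -32, -32]
dup        -> [-10, -32, -32, -32]
swap       -> [-10, -32, -32, -32]
imul       -> [-10, -32, 1024]
iload 0    -> [-10, -32, 1024, -32]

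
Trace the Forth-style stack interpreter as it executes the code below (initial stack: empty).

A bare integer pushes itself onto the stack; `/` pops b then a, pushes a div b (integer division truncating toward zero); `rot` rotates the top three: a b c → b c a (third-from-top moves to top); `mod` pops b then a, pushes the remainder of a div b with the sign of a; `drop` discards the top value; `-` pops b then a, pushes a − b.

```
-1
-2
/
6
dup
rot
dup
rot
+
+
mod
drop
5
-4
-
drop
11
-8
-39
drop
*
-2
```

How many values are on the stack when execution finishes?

2

-1   -> -1
-2   -> -1 -2
/    -> 0
6    -> 0 6
dup  -> 0 6 6
rot  -> 6 6 0
dup  -> 6 6 0 0
rot  -> 6 0 0 6
+    -> 6 0 6
+    -> 6 6
mod  -> 0
drop -> (empty)
5    -> 5
-4   -> 5 -4
-    -> 9
drop -> (empty)
11   -> 11
-8   -> 11 -8
-39  -> 11 -8 -39
drop -> 11 -8
*    -> -88
-2   -> -88 -2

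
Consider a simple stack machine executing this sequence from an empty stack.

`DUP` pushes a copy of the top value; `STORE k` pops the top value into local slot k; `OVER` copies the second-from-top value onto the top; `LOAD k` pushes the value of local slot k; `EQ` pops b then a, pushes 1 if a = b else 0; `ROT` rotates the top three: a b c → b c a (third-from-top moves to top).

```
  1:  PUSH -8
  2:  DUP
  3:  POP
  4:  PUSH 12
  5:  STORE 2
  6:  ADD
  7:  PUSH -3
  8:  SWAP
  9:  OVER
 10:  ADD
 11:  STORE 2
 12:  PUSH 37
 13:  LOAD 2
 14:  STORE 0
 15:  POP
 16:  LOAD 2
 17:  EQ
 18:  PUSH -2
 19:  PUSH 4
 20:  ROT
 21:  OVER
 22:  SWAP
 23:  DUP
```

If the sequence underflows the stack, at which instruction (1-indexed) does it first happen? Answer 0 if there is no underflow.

PUSH -8 → -8
DUP     → -8 -8
POP     → -8
PUSH 12 → -8 12
STORE 2 → -8
ADD  — needs 2 operands, stack has 1 → underflow

6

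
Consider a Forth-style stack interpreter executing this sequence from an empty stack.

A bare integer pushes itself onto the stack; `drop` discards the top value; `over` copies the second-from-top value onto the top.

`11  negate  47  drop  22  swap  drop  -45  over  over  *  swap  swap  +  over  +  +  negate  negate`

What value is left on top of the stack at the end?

-991

11      11
negate  -11
47      -11 47
drop    -11
22      -11 22
swap    22 -11
drop    22
-45     22 -45
over    22 -45 22
over    22 -45 22 -45
*       22 -45 -990
swap    22 -990 -45
swap    22 -45 -990
+       22 -1035
over    22 -1035 22
+       22 -1013
+       -991
negate  991
negate  -991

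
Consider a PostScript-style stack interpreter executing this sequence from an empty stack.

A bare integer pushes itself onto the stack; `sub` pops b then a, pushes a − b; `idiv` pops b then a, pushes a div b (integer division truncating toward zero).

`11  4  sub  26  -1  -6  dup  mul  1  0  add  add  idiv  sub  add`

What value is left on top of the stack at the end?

11   : 11
4    : 11 4
sub  : 7
26   : 7 26
-1   : 7 26 -1
-6   : 7 26 -1 -6
dup  : 7 26 -1 -6 -6
mul  : 7 26 -1 36
1    : 7 26 -1 36 1
0    : 7 26 -1 36 1 0
add  : 7 26 -1 36 1
add  : 7 26 -1 37
idiv : 7 26 0
sub  : 7 26
add  : 33

33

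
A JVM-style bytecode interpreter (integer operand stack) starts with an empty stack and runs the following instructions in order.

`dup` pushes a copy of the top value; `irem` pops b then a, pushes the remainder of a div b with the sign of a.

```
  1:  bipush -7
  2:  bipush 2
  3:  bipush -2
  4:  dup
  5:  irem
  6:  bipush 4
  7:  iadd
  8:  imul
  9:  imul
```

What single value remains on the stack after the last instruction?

-56

bipush -7 : [-7]
bipush 2  : [-7, 2]
bipush -2 : [-7, 2, -2]
dup       : [-7, 2, -2, -2]
irem      : [-7, 2, 0]
bipush 4  : [-7, 2, 0, 4]
iadd      : [-7, 2, 4]
imul      : [-7, 8]
imul      : [-56]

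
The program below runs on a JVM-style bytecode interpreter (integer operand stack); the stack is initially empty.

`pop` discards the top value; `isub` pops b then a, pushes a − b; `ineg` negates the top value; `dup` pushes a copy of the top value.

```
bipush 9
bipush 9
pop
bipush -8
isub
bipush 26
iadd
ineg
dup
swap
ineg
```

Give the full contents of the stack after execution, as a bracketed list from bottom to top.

bipush 9  → [9]
bipush 9  → [9, 9]
pop       → [9]
bipush -8 → [9, -8]
isub      → [17]
bipush 26 → [17, 26]
iadd      → [43]
ineg      → [-43]
dup       → [-43, -43]
swap      → [-43, -43]
ineg      → [-43, 43]

[-43, 43]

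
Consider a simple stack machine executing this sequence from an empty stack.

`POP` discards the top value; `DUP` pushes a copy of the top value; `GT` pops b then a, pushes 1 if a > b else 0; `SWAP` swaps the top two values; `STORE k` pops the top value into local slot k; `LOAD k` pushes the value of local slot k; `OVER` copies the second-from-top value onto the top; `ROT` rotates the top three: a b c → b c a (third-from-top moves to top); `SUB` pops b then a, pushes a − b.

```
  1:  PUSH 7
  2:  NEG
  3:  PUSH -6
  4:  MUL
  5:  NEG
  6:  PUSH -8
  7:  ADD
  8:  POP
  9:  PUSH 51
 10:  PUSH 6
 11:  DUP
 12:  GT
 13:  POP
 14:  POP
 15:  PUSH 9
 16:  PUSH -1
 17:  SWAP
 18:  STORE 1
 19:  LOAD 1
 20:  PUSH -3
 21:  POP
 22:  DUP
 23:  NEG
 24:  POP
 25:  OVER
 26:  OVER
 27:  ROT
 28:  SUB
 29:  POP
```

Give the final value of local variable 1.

PUSH 7  → [7]
NEG     → [-7]
PUSH -6 → [-7, -6]
MUL     → [42]
NEG     → [-42]
PUSH -8 → [-42, -8]
ADD     → [-50]
POP     → []
PUSH 51 → [51]
PUSH 6  → [51, 6]
DUP     → [51, 6, 6]
GT      → [51, 0]
POP     → [51]
POP     → []
PUSH 9  → [9]
PUSH -1 → [9, -1]
SWAP    → [-1, 9]
STORE 1 → [-1]
LOAD 1  → [-1, 9]
PUSH -3 → [-1, 9, -3]
POP     → [-1, 9]
DUP     → [-1, 9, 9]
NEG     → [-1, 9, -9]
POP     → [-1, 9]
OVER    → [-1, 9, -1]
OVER    → [-1, 9, -1, 9]
ROT     → [-1, -1, 9, 9]
SUB     → [-1, -1, 0]
POP     → [-1, -1]

9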